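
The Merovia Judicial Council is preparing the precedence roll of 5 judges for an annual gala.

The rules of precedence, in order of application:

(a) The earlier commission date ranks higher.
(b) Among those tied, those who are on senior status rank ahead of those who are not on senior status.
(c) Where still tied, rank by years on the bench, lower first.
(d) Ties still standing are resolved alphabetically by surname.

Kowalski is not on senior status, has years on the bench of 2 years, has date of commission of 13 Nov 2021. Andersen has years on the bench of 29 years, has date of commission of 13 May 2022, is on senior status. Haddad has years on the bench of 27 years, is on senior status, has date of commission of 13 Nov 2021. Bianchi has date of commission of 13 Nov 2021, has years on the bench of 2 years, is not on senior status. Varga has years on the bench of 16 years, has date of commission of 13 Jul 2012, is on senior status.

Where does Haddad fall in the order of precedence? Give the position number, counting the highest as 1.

By date of commission (earlier first): Varga (13 Jul 2012); then Haddad, Bianchi and Kowalski (each 13 Nov 2021); then Andersen (13 May 2022).
Among Haddad, Bianchi and Kowalski, on senior status before not on senior status: Haddad (on senior status) before Bianchi and Kowalski (not on senior status).
Bianchi and Kowalski both have years on the bench 2 years, so the next rule applies.
Among Bianchi and Kowalski, alphabetically by surname: Bianchi before Kowalski.
Order: Varga, Haddad, Bianchi, Kowalski, Andersen. So position 2.

2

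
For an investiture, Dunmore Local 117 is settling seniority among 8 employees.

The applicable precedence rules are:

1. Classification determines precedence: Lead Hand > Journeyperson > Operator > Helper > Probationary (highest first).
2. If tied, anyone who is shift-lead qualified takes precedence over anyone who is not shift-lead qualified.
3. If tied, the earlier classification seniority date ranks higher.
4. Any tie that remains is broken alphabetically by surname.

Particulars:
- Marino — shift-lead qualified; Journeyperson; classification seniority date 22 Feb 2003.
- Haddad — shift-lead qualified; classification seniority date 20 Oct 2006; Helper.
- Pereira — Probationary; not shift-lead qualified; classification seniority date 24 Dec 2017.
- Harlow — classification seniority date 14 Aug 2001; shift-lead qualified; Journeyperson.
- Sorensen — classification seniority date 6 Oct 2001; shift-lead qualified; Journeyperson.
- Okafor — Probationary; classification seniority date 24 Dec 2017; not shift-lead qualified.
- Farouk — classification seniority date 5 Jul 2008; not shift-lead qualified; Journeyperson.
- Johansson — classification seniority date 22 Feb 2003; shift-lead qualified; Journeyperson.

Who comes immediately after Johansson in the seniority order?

By classification: Harlow, Sorensen, Johansson, Marino and Farouk (Journeyperson); then Haddad (Helper); then Okafor and Pereira (Probationary).
Among Harlow, Sorensen, Johansson, Marino and Farouk, shift-lead qualified before not shift-lead qualified: Harlow, Sorensen, Johansson and Marino (shift-lead qualified) before Farouk (not shift-lead qualified).
Among Harlow, Sorensen, Johansson and Marino, by classification seniority date (earlier first): Harlow (14 Aug 2001) before Sorensen (6 Oct 2001) before Johansson and Marino (22 Feb 2003).
Among Johansson and Marino, alphabetically by surname: Johansson before Marino.
Okafor and Pereira are each not shift-lead qualified, so the next rule applies.
Okafor and Pereira both have classification seniority date 24 Dec 2017, so the next rule applies.
Among Okafor and Pereira, alphabetically by surname: Okafor before Pereira.
Order: Harlow, Sorensen, Johansson, Marino, Farouk, Haddad, Okafor, Pereira.

Marino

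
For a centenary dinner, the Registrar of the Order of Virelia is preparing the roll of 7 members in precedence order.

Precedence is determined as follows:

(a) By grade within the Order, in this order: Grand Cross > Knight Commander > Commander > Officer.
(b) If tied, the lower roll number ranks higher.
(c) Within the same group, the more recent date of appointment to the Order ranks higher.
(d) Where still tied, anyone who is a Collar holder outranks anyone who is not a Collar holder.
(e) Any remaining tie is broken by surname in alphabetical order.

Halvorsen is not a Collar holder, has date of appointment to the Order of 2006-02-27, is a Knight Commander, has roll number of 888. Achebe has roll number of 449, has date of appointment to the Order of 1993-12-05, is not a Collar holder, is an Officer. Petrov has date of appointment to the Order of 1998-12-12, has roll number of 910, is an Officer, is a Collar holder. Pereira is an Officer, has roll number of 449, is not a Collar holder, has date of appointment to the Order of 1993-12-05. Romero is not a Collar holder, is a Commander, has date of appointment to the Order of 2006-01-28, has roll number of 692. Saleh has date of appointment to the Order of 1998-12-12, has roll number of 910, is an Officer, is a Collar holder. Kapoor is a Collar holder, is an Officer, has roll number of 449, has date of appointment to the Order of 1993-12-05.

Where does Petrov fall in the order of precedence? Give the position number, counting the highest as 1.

6

By grade within the Order: Halvorsen (Knight Commander); then Romero (Commander); then Kapoor, Achebe, Pereira, Petrov and Saleh (Officer).
Among Kapoor, Achebe, Pereira, Petrov and Saleh, by roll number (lower first): Kapoor, Achebe and Pereira (449) before Petrov and Saleh (910).
Kapoor, Achebe and Pereira all have date of appointment to the Order 1993-12-05, so the next rule applies.
Among Kapoor, Achebe and Pereira, a Collar holder before not a Collar holder: Kapoor (a Collar holder) before Achebe and Pereira (not a Collar holder).
Among Achebe and Pereira, alphabetically by surname: Achebe before Pereira.
Petrov and Saleh both have date of appointment to the Order 1998-12-12, so the next rule applies.
Petrov and Saleh are each a Collar holder, so the next rule applies.
Among Petrov and Saleh, alphabetically by surname: Petrov before Saleh.
Order: Halvorsen, Romero, Kapoor, Achebe, Pereira, Petrov, Saleh. So position 6.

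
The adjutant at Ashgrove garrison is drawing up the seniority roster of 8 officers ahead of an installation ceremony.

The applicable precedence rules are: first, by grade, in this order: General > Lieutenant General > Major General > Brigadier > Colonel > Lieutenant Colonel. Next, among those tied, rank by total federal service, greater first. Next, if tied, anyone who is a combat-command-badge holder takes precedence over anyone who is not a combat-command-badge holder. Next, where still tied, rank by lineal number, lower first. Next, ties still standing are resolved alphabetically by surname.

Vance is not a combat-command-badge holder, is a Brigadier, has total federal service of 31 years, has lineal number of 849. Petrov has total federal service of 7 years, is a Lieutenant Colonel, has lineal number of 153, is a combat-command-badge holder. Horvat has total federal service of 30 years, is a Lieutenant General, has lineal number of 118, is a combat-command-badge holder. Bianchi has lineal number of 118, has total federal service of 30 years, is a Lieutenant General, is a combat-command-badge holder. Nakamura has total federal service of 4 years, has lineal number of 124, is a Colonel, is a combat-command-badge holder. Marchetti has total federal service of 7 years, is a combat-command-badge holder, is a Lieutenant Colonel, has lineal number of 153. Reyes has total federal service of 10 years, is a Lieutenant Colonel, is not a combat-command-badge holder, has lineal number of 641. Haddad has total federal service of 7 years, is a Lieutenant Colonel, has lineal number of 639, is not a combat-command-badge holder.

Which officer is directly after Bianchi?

Horvat

By grade: Bianchi and Horvat (Lieutenant General); then Vance (Brigadier); then Nakamura (Colonel); then Reyes, Marchetti, Petrov and Haddad (Lieutenant Colonel).
Bianchi and Horvat both have total federal service 30 years, so the next rule applies.
Bianchi and Horvat are each a combat-command-badge holder, so the next rule applies.
Bianchi and Horvat both have lineal number 118, so the next rule applies.
Among Bianchi and Horvat, alphabetically by surname: Bianchi before Horvat.
Among Reyes, Marchetti, Petrov and Haddad, by total federal service (higher first): Reyes (10 years) before Marchetti, Petrov and Haddad (7 years).
Among Marchetti, Petrov and Haddad, a combat-command-badge holder before not a combat-command-badge holder: Marchetti and Petrov (a combat-command-badge holder) before Haddad (not a combat-command-badge holder).
Marchetti and Petrov both have lineal number 153, so the next rule applies.
Among Marchetti and Petrov, alphabetically by surname: Marchetti before Petrov.
Order: Bianchi, Horvat, Vance, Nakamura, Reyes, Marchetti, Petrov, Haddad.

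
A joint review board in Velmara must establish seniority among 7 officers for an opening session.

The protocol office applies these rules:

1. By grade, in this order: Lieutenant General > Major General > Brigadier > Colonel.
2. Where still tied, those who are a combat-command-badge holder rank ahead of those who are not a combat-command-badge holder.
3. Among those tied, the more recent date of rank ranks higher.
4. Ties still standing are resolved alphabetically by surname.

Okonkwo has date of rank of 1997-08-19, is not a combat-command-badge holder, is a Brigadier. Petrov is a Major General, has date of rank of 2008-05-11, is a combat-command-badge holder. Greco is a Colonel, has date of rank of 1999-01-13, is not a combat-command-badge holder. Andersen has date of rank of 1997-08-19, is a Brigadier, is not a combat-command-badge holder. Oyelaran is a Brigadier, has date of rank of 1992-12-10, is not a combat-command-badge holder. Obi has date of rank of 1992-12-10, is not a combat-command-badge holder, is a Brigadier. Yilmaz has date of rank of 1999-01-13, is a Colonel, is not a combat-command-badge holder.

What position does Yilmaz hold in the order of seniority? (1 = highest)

By grade: Petrov (Major General); then Andersen, Okonkwo, Obi and Oyelaran (Brigadier); then Greco and Yilmaz (Colonel).
Andersen, Okonkwo, Obi and Oyelaran are each not a combat-command-badge holder, so the next rule applies.
Among Andersen, Okonkwo, Obi and Oyelaran, by date of rank (later first): Andersen and Okonkwo (1997-08-19) before Obi and Oyelaran (1992-12-10).
Among Andersen and Okonkwo, alphabetically by surname: Andersen before Okonkwo.
Among Obi and Oyelaran, alphabetically by surname: Obi before Oyelaran.
Greco and Yilmaz are each not a combat-command-badge holder, so the next rule applies.
Greco and Yilmaz both have date of rank 1999-01-13, so the next rule applies.
Among Greco and Yilmaz, alphabetically by surname: Greco before Yilmaz.
Order: Petrov, Andersen, Okonkwo, Obi, Oyelaran, Greco, Yilmaz. So position 7.

7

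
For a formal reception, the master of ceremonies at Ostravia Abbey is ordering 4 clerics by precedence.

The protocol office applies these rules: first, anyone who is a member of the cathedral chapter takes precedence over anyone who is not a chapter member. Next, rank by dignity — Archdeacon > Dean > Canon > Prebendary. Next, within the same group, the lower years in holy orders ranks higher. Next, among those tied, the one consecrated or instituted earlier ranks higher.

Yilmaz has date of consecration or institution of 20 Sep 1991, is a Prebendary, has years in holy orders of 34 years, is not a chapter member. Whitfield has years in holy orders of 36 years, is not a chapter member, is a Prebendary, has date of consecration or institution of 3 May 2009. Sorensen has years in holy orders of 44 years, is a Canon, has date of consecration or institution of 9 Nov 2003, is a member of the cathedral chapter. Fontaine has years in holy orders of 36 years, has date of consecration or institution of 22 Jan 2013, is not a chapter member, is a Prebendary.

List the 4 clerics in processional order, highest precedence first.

Sorensen, Yilmaz, Whitfield, Fontaine

By the first rule: Sorensen (a member of the cathedral chapter); then Yilmaz, Whitfield and Fontaine (each not a chapter member).
Yilmaz, Whitfield and Fontaine are each Prebendary, so the next rule applies.
Among Yilmaz, Whitfield and Fontaine, by years in holy orders (lower first): Yilmaz (34 years) before Whitfield and Fontaine (36 years).
Among Whitfield and Fontaine, by date of consecration or institution (earlier first): Whitfield (3 May 2009) before Fontaine (22 Jan 2013).
Full order: Sorensen, Yilmaz, Whitfield, Fontaine.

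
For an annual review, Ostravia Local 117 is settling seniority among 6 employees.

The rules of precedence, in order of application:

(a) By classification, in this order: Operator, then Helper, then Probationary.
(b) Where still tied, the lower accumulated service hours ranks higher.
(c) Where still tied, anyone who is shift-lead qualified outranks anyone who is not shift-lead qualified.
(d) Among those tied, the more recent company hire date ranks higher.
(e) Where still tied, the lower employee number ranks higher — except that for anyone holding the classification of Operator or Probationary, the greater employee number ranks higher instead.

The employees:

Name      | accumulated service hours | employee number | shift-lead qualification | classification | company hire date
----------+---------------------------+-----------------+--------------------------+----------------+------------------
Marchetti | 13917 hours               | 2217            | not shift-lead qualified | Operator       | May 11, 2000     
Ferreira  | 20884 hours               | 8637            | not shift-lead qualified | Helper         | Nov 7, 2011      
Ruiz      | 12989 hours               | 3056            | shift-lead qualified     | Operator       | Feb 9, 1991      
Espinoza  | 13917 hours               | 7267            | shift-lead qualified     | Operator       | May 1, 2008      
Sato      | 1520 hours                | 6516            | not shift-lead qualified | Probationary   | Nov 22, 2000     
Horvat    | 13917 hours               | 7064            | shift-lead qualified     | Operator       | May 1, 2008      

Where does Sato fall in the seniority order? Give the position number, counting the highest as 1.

By classification: Ruiz, Espinoza, Horvat and Marchetti (Operator); then Ferreira (Helper); then Sato (Probationary).
Among Ruiz, Espinoza, Horvat and Marchetti, by accumulated service hours (lower first): Ruiz (12989 hours) before Espinoza, Horvat and Marchetti (13917 hours).
Among Espinoza, Horvat and Marchetti, shift-lead qualified before not shift-lead qualified: Espinoza and Horvat (shift-lead qualified) before Marchetti (not shift-lead qualified).
Espinoza and Horvat both have company hire date May 1, 2008, so the next rule applies.
Among Espinoza and Horvat, by employee number (higher first) (reversed rule for this group): Espinoza (7267) before Horvat (7064).
Order: Ruiz, Espinoza, Horvat, Marchetti, Ferreira, Sato. So position 6.

6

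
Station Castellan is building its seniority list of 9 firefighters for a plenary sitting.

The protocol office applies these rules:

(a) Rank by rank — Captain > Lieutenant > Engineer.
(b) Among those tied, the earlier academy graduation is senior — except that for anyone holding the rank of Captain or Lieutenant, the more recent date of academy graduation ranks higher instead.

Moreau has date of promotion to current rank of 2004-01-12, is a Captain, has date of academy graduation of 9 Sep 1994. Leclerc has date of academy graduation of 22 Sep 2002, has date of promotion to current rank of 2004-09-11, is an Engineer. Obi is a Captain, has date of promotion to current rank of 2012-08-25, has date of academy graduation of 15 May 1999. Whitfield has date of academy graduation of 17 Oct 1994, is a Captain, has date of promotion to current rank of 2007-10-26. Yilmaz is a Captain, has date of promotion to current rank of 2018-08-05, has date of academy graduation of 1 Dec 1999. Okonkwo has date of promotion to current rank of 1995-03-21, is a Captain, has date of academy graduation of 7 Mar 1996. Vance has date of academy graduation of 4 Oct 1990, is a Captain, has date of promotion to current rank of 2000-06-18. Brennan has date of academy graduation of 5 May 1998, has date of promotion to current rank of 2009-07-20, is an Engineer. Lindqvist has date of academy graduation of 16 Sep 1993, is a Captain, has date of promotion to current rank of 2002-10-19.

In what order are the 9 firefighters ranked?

Yilmaz, Obi, Okonkwo, Whitfield, Moreau, Lindqvist, Vance, Brennan, Leclerc

By rank: Yilmaz, Obi, Okonkwo, Whitfield, Moreau, Lindqvist and Vance (Captain); then Brennan and Leclerc (Engineer).
Among Yilmaz, Obi, Okonkwo, Whitfield, Moreau, Lindqvist and Vance, by date of academy graduation (later first) (reversed rule for this group): Yilmaz (1 Dec 1999) before Obi (15 May 1999) before Okonkwo (7 Mar 1996) before Whitfield (17 Oct 1994) before Moreau (9 Sep 1994) before Lindqvist (16 Sep 1993) before Vance (4 Oct 1990).
Among Brennan and Leclerc, by date of academy graduation (earlier first): Brennan (5 May 1998) before Leclerc (22 Sep 2002).
Full order: Yilmaz, Obi, Okonkwo, Whitfield, Moreau, Lindqvist, Vance, Brennan, Leclerc.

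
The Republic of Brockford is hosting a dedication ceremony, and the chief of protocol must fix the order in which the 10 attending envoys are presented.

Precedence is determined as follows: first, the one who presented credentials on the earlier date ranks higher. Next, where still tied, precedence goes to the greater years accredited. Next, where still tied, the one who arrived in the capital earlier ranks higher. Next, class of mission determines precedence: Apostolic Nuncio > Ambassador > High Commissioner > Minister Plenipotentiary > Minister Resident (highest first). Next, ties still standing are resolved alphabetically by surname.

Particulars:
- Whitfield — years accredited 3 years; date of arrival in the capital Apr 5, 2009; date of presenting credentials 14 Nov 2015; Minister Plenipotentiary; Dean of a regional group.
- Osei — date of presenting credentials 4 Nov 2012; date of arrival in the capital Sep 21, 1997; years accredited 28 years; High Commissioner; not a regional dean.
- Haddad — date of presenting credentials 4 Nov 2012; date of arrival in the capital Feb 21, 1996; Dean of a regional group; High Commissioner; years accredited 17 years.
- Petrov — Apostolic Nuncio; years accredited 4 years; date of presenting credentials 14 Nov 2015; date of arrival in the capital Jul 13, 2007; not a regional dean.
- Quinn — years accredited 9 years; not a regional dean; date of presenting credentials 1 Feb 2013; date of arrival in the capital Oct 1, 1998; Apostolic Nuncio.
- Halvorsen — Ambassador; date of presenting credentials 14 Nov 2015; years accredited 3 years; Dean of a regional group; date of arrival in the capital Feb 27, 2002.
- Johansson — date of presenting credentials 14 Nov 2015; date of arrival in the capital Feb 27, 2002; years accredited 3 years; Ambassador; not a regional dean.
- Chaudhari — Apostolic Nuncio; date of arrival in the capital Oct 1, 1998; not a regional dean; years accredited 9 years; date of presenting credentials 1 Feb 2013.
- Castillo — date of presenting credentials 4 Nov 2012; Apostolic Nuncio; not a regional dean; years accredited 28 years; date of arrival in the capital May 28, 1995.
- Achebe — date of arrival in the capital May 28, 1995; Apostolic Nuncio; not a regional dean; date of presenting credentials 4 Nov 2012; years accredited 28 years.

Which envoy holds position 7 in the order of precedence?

Petrov

By date of presenting credentials (earlier first): Achebe, Castillo, Osei and Haddad (each 4 Nov 2012); then Chaudhari and Quinn (both 1 Feb 2013); then Petrov, Halvorsen, Johansson and Whitfield (each 14 Nov 2015).
Among Achebe, Castillo, Osei and Haddad, by years accredited (higher first): Achebe, Castillo and Osei (28 years) before Haddad (17 years).
Among Achebe, Castillo and Osei, by date of arrival in the capital (earlier first): Achebe and Castillo (May 28, 1995) before Osei (Sep 21, 1997).
Achebe and Castillo are each Apostolic Nuncio, so the next rule applies.
Among Achebe and Castillo, alphabetically by surname: Achebe before Castillo.
Chaudhari and Quinn both have years accredited 9 years, so the next rule applies.
Chaudhari and Quinn both have date of arrival in the capital Oct 1, 1998, so the next rule applies.
Chaudhari and Quinn are each Apostolic Nuncio, so the next rule applies.
Among Chaudhari and Quinn, alphabetically by surname: Chaudhari before Quinn.
Among Petrov, Halvorsen, Johansson and Whitfield, by years accredited (higher first): Petrov (4 years) before Halvorsen, Johansson and Whitfield (3 years).
Among Halvorsen, Johansson and Whitfield, by date of arrival in the capital (earlier first): Halvorsen and Johansson (Feb 27, 2002) before Whitfield (Apr 5, 2009).
Halvorsen and Johansson are each Ambassador, so the next rule applies.
Among Halvorsen and Johansson, alphabetically by surname: Halvorsen before Johansson.
Order: Achebe, Castillo, Osei, Haddad, Chaudhari, Quinn, Petrov, Halvorsen, Johansson, Whitfield.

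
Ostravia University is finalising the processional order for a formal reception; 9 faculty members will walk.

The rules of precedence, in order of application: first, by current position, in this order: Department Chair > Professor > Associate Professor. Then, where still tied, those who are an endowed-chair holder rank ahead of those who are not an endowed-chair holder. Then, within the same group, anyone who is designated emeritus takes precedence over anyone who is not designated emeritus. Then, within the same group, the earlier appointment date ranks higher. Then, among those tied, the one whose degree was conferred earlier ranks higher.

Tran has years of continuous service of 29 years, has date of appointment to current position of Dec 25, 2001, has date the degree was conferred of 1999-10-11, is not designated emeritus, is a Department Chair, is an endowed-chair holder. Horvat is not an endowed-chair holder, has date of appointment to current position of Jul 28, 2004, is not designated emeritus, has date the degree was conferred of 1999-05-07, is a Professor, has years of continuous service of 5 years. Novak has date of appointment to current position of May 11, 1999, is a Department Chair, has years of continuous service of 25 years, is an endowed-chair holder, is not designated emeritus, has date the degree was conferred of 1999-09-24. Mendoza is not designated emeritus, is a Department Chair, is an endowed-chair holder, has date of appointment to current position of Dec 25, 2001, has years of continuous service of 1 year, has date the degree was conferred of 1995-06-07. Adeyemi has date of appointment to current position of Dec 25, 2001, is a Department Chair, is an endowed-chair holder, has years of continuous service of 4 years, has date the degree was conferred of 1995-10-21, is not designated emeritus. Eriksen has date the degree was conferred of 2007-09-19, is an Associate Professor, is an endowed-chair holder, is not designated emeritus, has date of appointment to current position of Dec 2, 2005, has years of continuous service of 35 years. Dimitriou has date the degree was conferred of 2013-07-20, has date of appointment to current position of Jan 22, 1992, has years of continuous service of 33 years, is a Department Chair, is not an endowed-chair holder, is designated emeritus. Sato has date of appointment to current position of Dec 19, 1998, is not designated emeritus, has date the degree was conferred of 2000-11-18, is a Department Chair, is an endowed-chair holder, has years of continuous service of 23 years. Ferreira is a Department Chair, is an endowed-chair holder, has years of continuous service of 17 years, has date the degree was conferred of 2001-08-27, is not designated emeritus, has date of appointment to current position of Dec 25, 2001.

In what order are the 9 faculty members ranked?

Sato, Novak, Mendoza, Adeyemi, Tran, Ferreira, Dimitriou, Horvat, Eriksen

By current position: Sato, Novak, Mendoza, Adeyemi, Tran, Ferreira and Dimitriou (Department Chair); then Horvat (Professor); then Eriksen (Associate Professor).
Among Sato, Novak, Mendoza, Adeyemi, Tran, Ferreira and Dimitriou, an endowed-chair holder before not an endowed-chair holder: Sato, Novak, Mendoza, Adeyemi, Tran and Ferreira (an endowed-chair holder) before Dimitriou (not an endowed-chair holder).
Sato, Novak, Mendoza, Adeyemi, Tran and Ferreira are each not designated emeritus, so the next rule applies.
Among Sato, Novak, Mendoza, Adeyemi, Tran and Ferreira, by date of appointment to current position (earlier first): Sato (Dec 19, 1998) before Novak (May 11, 1999) before Mendoza, Adeyemi, Tran and Ferreira (Dec 25, 2001).
Among Mendoza, Adeyemi, Tran and Ferreira, by date the degree was conferred (earlier first): Mendoza (1995-06-07) before Adeyemi (1995-10-21) before Tran (1999-10-11) before Ferreira (2001-08-27).
Full order: Sato, Novak, Mendoza, Adeyemi, Tran, Ferreira, Dimitriou, Horvat, Eriksen.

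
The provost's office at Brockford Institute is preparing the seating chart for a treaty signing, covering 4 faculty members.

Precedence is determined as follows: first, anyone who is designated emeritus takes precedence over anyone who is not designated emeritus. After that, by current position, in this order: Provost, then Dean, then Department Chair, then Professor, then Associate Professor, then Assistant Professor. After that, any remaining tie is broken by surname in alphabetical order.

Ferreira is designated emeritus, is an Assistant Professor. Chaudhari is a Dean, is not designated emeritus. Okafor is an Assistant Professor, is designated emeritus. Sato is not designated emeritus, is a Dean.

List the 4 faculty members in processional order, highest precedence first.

By the first rule: Ferreira and Okafor (both designated emeritus); then Chaudhari and Sato (both not designated emeritus).
Ferreira and Okafor are each Assistant Professor, so the next rule applies.
Among Ferreira and Okafor, alphabetically by surname: Ferreira before Okafor.
Chaudhari and Sato are each Dean, so the next rule applies.
Among Chaudhari and Sato, alphabetically by surname: Chaudhari before Sato.
Full order: Ferreira, Okafor, Chaudhari, Sato.

Ferreira, Okafor, Chaudhari, Sato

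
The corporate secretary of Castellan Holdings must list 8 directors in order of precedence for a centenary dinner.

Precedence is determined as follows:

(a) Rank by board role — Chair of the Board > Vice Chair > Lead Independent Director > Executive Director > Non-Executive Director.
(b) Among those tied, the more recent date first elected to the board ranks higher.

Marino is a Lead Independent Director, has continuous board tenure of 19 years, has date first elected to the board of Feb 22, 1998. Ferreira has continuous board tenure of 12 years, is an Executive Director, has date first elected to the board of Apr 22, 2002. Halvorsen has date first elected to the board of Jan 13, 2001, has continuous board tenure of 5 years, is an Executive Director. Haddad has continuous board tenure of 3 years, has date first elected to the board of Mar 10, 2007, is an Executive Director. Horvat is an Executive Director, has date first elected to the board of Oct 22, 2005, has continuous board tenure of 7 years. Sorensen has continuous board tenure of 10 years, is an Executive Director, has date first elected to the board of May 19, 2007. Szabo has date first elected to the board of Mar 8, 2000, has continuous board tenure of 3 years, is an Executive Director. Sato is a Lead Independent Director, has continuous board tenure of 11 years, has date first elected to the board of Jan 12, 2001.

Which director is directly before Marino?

By board role: Sato and Marino (Lead Independent Director); then Sorensen, Haddad, Horvat, Ferreira, Halvorsen and Szabo (Executive Director).
Among Sato and Marino, by date first elected to the board (later first): Sato (Jan 12, 2001) before Marino (Feb 22, 1998).
Among Sorensen, Haddad, Horvat, Ferreira, Halvorsen and Szabo, by date first elected to the board (later first): Sorensen (May 19, 2007) before Haddad (Mar 10, 2007) before Horvat (Oct 22, 2005) before Ferreira (Apr 22, 2002) before Halvorsen (Jan 13, 2001) before Szabo (Mar 8, 2000).
Order: Sato, Marino, Sorensen, Haddad, Horvat, Ferreira, Halvorsen, Szabo.

Sato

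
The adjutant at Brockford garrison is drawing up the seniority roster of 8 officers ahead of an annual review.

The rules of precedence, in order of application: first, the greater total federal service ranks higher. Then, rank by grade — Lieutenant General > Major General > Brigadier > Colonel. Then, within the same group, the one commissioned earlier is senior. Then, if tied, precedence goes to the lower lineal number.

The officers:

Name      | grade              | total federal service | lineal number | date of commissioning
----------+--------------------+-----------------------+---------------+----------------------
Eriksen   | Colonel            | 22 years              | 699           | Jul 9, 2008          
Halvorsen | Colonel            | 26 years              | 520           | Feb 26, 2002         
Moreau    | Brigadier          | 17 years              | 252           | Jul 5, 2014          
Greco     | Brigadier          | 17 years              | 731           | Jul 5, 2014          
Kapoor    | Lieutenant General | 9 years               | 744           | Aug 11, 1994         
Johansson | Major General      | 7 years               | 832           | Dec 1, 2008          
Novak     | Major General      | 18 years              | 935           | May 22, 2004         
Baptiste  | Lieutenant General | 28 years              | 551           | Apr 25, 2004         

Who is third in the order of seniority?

By total federal service (higher first): Baptiste (28 years); then Halvorsen (26 years); then Eriksen (22 years); then Novak (18 years); then Moreau and Greco (both 17 years); then Kapoor (9 years); then Johansson (7 years).
Moreau and Greco are each Brigadier, so the next rule applies.
Moreau and Greco both have date of commissioning Jul 5, 2014, so the next rule applies.
Among Moreau and Greco, by lineal number (lower first): Moreau (252) before Greco (731).
Order: Baptiste, Halvorsen, Eriksen, Novak, Moreau, Greco, Kapoor, Johansson.

Eriksen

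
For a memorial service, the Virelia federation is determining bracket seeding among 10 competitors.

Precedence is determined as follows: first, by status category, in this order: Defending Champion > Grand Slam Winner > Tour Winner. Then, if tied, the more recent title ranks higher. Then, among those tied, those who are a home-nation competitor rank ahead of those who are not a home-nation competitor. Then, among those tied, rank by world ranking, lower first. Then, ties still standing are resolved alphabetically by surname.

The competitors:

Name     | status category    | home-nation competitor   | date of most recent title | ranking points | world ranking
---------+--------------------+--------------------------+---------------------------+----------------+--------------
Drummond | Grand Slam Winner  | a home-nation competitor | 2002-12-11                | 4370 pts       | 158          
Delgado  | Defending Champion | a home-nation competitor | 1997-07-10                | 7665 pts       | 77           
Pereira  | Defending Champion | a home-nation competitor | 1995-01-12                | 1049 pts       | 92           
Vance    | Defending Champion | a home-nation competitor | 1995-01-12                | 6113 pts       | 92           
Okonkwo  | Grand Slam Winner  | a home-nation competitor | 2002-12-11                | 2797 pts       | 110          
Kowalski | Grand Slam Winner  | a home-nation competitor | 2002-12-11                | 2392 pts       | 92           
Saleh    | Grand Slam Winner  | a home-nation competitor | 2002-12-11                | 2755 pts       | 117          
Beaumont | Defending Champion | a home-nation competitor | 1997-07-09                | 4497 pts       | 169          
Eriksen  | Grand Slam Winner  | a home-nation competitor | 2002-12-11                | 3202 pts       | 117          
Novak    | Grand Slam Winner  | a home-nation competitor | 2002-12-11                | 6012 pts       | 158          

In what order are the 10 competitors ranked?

Delgado, Beaumont, Pereira, Vance, Kowalski, Okonkwo, Eriksen, Saleh, Drummond, Novak

By status category: Delgado, Beaumont, Pereira and Vance (Defending Champion); then Kowalski, Okonkwo, Eriksen, Saleh, Drummond and Novak (Grand Slam Winner).
Among Delgado, Beaumont, Pereira and Vance, by date of most recent title (later first): Delgado (1997-07-10) before Beaumont (1997-07-09) before Pereira and Vance (1995-01-12).
Pereira and Vance are each a home-nation competitor, so the next rule applies.
Pereira and Vance both have world ranking 92, so the next rule applies.
Among Pereira and Vance, alphabetically by surname: Pereira before Vance.
Kowalski, Okonkwo, Eriksen, Saleh, Drummond and Novak all have date of most recent title 2002-12-11, so the next rule applies.
Kowalski, Okonkwo, Eriksen, Saleh, Drummond and Novak are each a home-nation competitor, so the next rule applies.
Among Kowalski, Okonkwo, Eriksen, Saleh, Drummond and Novak, by world ranking (lower first): Kowalski (92) before Okonkwo (110) before Eriksen and Saleh (117) before Drummond and Novak (158).
Among Eriksen and Saleh, alphabetically by surname: Eriksen before Saleh.
Among Drummond and Novak, alphabetically by surname: Drummond before Novak.
Full order: Delgado, Beaumont, Pereira, Vance, Kowalski, Okonkwo, Eriksen, Saleh, Drummond, Novak.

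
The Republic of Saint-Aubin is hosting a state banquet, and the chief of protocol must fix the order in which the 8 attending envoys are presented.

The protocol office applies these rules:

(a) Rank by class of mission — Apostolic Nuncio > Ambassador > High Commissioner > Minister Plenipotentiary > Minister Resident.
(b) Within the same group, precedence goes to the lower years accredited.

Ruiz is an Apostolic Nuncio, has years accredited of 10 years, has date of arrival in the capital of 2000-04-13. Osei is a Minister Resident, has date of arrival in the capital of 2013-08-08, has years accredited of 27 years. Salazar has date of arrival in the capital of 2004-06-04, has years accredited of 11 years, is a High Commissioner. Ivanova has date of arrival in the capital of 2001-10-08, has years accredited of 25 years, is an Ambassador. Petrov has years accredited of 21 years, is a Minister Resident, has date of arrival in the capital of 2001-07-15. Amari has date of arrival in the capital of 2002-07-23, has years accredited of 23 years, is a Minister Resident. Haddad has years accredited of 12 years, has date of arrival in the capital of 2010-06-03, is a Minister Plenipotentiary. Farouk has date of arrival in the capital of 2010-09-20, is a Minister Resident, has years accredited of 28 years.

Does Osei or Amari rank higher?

Amari

By class of mission: Ruiz (Apostolic Nuncio); then Ivanova (Ambassador); then Salazar (High Commissioner); then Haddad (Minister Plenipotentiary); then Petrov, Amari, Osei and Farouk (Minister Resident).
Among Petrov, Amari, Osei and Farouk, by years accredited (lower first): Petrov (21 years) before Amari (23 years) before Osei (27 years) before Farouk (28 years).
So Amari takes precedence.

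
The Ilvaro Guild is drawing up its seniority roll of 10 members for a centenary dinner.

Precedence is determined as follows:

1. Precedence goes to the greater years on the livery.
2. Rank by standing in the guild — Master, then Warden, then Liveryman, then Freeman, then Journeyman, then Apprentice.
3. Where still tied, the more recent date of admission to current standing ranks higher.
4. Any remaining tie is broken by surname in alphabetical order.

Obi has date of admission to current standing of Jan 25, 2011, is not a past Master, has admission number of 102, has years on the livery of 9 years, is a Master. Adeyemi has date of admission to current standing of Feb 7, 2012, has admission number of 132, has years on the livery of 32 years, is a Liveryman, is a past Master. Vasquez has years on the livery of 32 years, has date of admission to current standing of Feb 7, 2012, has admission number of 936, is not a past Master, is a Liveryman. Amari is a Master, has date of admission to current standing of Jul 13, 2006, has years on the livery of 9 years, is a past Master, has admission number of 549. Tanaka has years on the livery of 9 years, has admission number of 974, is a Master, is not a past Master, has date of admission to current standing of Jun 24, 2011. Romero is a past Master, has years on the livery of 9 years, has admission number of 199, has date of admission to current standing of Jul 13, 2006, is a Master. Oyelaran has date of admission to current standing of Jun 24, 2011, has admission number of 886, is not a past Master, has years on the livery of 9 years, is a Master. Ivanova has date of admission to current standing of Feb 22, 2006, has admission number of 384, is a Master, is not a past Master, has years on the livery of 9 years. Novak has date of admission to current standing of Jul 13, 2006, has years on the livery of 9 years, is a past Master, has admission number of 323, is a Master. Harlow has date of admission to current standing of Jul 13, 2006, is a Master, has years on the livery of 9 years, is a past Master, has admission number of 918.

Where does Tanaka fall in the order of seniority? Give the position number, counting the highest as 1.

By years on the livery (higher first): Adeyemi and Vasquez (both 32 years); then Oyelaran, Tanaka, Obi, Amari, Harlow, Novak, Romero and Ivanova (each 9 years).
Adeyemi and Vasquez are each Liveryman, so the next rule applies.
Adeyemi and Vasquez both have date of admission to current standing Feb 7, 2012, so the next rule applies.
Among Adeyemi and Vasquez, alphabetically by surname: Adeyemi before Vasquez.
Oyelaran, Tanaka, Obi, Amari, Harlow, Novak, Romero and Ivanova are each Master, so the next rule applies.
Among Oyelaran, Tanaka, Obi, Amari, Harlow, Novak, Romero and Ivanova, by date of admission to current standing (later first): Oyelaran and Tanaka (Jun 24, 2011) before Obi (Jan 25, 2011) before Amari, Harlow, Novak and Romero (Jul 13, 2006) before Ivanova (Feb 22, 2006).
Among Oyelaran and Tanaka, alphabetically by surname: Oyelaran before Tanaka.
Among Amari, Harlow, Novak and Romero, alphabetically by surname: Amari before Harlow before Novak before Romero.
Order: Adeyemi, Vasquez, Oyelaran, Tanaka, Obi, Amari, Harlow, Novak, Romero, Ivanova. So position 4.

4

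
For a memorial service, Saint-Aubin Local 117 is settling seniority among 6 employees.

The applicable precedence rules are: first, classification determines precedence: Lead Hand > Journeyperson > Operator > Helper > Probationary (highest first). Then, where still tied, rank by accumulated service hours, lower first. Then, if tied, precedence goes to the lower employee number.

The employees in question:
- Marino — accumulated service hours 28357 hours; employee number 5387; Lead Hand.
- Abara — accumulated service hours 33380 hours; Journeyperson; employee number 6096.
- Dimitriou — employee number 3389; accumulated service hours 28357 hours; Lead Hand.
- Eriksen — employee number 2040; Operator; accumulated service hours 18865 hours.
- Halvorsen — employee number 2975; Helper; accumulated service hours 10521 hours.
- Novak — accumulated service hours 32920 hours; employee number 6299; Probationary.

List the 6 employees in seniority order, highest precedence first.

Dimitriou, Marino, Abara, Eriksen, Halvorsen, Novak

By classification: Dimitriou and Marino (Lead Hand); then Abara (Journeyperson); then Eriksen (Operator); then Halvorsen (Helper); then Novak (Probationary).
Dimitriou and Marino both have accumulated service hours 28357 hours, so the next rule applies.
Among Dimitriou and Marino, by employee number (lower first): Dimitriou (3389) before Marino (5387).
Full order: Dimitriou, Marino, Abara, Eriksen, Halvorsen, Novak.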